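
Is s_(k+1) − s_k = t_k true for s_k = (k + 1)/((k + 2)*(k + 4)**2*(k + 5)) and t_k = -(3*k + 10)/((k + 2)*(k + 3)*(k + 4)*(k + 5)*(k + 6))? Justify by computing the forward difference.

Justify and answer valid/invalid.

s_(k+1) = (k + 2)/((k + 3)*(k + 5)**2*(k + 6))
s_(k+1) − s_k = (-(k + 1)*(k + 3)*(k + 5)*(k + 6) + (k + 2)**2*(k + 4)**2)/((k + 2)*(k + 3)*(k + 4)**2*(k + 5)**2*(k + 6))
(s_(k+1) − s_k) − t_k = 3*(4*k**2 + 31*k + 58)/(k**7 + 29*k**6 + 355*k**5 + 2375*k**4 + 9364*k**3 + 21716*k**2 + 27360*k + 14400)

Invalid: residual 3*(4*k**2 + 31*k + 58)/(k**7 + 29*k**6 + 355*k**5 + 2375*k**4 + 9364*k**3 + 21716*k**2 + 27360*k + 14400) ≠ 0.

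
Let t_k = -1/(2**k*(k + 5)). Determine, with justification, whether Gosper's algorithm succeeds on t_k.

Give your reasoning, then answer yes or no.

No — key equation has no polynomial f.

The ratio is (k + 5)/(2*(k + 6)).
Normal form (A,B,C) = (k/2 + 5/2, k + 6, 1).
f must satisfy (k/2 + 5/2)·f(k+1) − (k + 5)·f(k) = 1.
Bound: deg f ≤ -1.
d = -1 < 0 ⇒ no nonzero polynomial f; not summable.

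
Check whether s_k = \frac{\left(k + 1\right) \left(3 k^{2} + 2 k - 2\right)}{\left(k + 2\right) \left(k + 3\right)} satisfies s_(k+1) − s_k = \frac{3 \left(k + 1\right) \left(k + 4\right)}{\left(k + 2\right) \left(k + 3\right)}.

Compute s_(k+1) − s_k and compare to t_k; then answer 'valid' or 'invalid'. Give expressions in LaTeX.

s_(k+1) = (k + 2)*(2*k + 3*(k + 1)**2)/((k + 3)*(k + 4))
s_(k+1) − s_k = (3*k**3 + 27*k**2 + 46*k + 20)/(k**3 + 9*k**2 + 26*k + 24)
(s_(k+1) − s_k) − t_k = 2*(-13*k - 14)/(k**3 + 9*k**2 + 26*k + 24)

Invalid: residual \frac{2 \left(- 13 k - 14\right)}{k^{3} + 9 k^{2} + 26 k + 24} ≠ 0.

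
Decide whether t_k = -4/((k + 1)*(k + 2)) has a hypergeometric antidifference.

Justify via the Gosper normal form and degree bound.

Yes. s_k = -4*k/(k + 1).

r(k) = (k + 1)/(k + 3) after simplifying.
Normal form (A,B,C) = (k + 1, k + 3, 1).
f must satisfy (k + 1)·f(k+1) − (k + 2)·f(k) = 1.
From deg A=1, deg B=1, deg C=0: d=1.
Solving with deg f ≤ 1: f(k) = k.
Get s_k = R·t_k = -4*k/(k + 1) with R(k) = B(k−1)f(k)/C(k) = k*(k + 2).
Check: Δs_k = -4/(k**2 + 3*k + 2). ✓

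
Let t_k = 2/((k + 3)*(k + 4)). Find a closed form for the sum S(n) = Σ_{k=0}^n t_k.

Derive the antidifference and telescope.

S(n) = 2*(n + 1)/(3*(n + 4))

r(k) = (k + 3)/(k + 5) after simplifying.
Normal form (A,B,C) = (k + 3, k + 5, 1).
f must satisfy (k + 3)·f(k+1) − (k + 4)·f(k) = 1.
From deg A=1, deg B=1, deg C=0: d=1.
Solving with deg f ≤ 1: f(k) = k/3.
R(k) = B(k−1)·f(k)/C(k) = k*(k + 4)/3; s_k = R·t_k = 2*k/(3*(k + 3)).
s_(k+1) − s_k = 2/(k**2 + 7*k + 12) = t_k.
Evaluate: s_(n+1) = 2*(n + 1)/(3*(n + 4)); subtract s_(0) = 0 ⇒ S(n) = 2*(n + 1)/(3*(n + 4)).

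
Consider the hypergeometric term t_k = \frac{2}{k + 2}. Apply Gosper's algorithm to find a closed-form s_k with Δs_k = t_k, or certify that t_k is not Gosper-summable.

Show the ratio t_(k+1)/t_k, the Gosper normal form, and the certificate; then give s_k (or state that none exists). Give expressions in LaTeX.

not Gosper-summable; s_k does not exist

Step 1: r(k) = (k + 2)/(k + 3).
A = k + 2, B = k + 3, C = 1.
Set up (k + 2)·f(k+1) − (k + 2)·f(k) − (1) = 0.
Degrees (1,1,0) ⇒ d ≤ 0.
Put f(k) = c0: A·f(k+1) − B(k−1)·f(k) − C = -1; need -1 = 0 — inconsistent ⇒ no f, not summable.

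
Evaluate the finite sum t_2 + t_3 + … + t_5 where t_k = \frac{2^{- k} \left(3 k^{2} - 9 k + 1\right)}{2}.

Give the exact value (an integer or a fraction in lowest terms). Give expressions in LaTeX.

t_(k+1)/t_k = (3*k**2 - 3*k - 5)/(2*(3*k**2 - 9*k + 1)).
Factor: A=1/2; B=1; C=k**2 - 3*k + 1/3.
Need (1/2)·f(k+1) − (1)·f(k) = k**2 - 3*k + 1/3.
Bound: deg f ≤ 2.
Coefficient equations give f(k) = -2*(3*k**2 - 3*k + 1)/3.
Certificate R = B(k−1)f/C = -2*(3*k**2 - 3*k + 1)/(3*k**2 - 9*k + 1) gives s_k = (-3*k**2 + 3*k - 1)/2**k.
s_(k+1) − s_k = (3*k**2 - 9*k + 1)/(2*2**k) = t_k.
Evaluate s at k=6 and k=2: -91/64 and -7/4; difference 21/64.

Σ = 21/64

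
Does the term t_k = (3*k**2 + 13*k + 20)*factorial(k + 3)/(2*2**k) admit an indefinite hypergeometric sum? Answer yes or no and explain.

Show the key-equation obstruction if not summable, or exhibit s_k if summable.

Yes. s_k = (3*k + 4)*factorial(k + 3)/2**k.

Ratio r(k) = (k + 4)*(13*k + 3*(k + 1)**2 + 33)/(2*(3*k**2 + 13*k + 20)).
Take A(k)=k/2 + 2, B(k)=1, C(k)=k**2 + 13*k/3 + 20/3.
Need (k/2 + 2)·f(k+1) − (1)·f(k) = k**2 + 13*k/3 + 20/3.
Bound: deg f ≤ 1.
Coefficient equations give f(k) = 2*(3*k + 4)/3.
Certificate R = B(k−1)f/C = 2*(3*k + 4)/(3*k**2 + 13*k + 20) gives s_k = (3*k + 4)*factorial(k + 3)/2**k.
Δs = (3*k**2 + 13*k + 20)*factorial(k + 3)/(2*2**k), as required.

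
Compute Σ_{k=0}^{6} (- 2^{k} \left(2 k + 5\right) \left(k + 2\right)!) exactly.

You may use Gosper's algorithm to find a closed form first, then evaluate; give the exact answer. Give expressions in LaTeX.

r(k) = 2*(k + 3)*(2*k + 7)/(2*k + 5) after simplifying.
Take A(k)=2*k + 6, B(k)=1, C(k)=k + 5/2.
Key eq: (2*k + 6)·f(k+1) = (1)·f(k) + (k + 5/2).
From deg A=1, deg B=0, deg C=1: d=0.
Solving with deg f ≤ 0: f(k) = 1/2.
Get s_k = R·t_k = -2**k*factorial(k + 2) with R(k) = B(k−1)f(k)/C(k) = 1/(2*k + 5).
s_(k+1) − s_k = -2**k*(2*k + 5)*factorial(k + 2) = t_k.
Sum = s_(7) − s_(0); s_(7) = -46448640, s_(0) = -2 ⇒ -46448638.

Σ = -46448638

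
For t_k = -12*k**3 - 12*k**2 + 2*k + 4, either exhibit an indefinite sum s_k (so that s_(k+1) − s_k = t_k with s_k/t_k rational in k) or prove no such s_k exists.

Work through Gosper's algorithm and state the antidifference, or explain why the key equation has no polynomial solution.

s_k = k*(-3*k**3 + 2*k**2 + 4*k + 1)

t_(k+1)/t_k = (6*k**3 + 24*k**2 + 29*k + 9)/(6*k**3 + 6*k**2 - k - 2).
So A=1 and B=1, with C=k**3 + k**2 - k/6 - 1/3.
f must satisfy (1)·f(k+1) − (1)·f(k) = k**3 + k**2 - k/6 - 1/3.
Degrees (0,0,3) ⇒ d ≤ 4.
A polynomial solution: f(k) = k*(3*k + 1)*(k**2 - k - 1)/12.
Certificate R = B(k−1)f/C = k*(3*k + 1)*(k**2 - k - 1)/(2*(6*k**3 + 6*k**2 - k - 2)) gives s_k = k*(-3*k**3 + 2*k**2 + 4*k + 1).
Check: Δs_k = -12*k**3 - 12*k**2 + 2*k + 4. ✓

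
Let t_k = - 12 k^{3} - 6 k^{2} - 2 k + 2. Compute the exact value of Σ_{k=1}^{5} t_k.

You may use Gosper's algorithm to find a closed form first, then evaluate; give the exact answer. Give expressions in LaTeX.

r(k) = (k + 6*(k + 1)**3 + 3*(k + 1)**2)/(6*k**3 + 3*k**2 + k - 1) after simplifying.
Take A(k)=1, B(k)=1, C(k)=k**3 + k**2/2 + k/6 - 1/6.
Set up (1)·f(k+1) − (1)·f(k) − (k**3 + k**2/2 + k/6 - 1/6) = 0.
deg f ≤ 4 (via 0,0,3).
Coefficient equations give f(k) = k*(3*k**3 - 4*k**2 + k - 2)/12.
R(k) = B(k−1)·f(k)/C(k) = k*(3*k**3 - 4*k**2 + k - 2)/(2*(6*k**3 + 3*k**2 + k - 1)); s_k = R·t_k = k*(-3*k**3 + 4*k**2 - k + 2).
Δs = -12*k**3 - 6*k**2 - 2*k + 2, as required.
Sum = s_(6) − s_(1); s_(6) = -3048, s_(1) = 2 ⇒ -3050.

Σ = -3050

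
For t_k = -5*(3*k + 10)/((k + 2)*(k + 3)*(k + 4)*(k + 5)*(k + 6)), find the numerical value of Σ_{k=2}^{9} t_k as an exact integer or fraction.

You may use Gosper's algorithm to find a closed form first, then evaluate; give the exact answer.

Σ = -1/36

Step 1: r(k) = (k + 2)*(3*k + 13)/((k + 7)*(3*k + 10)).
So A=k + 2 and B=k + 7, with C=k + 10/3.
Set up (k + 2)·f(k+1) − (k + 6)·f(k) − (k + 10/3) = 0.
Degrees (1,1,1) ⇒ d ≤ 4.
A polynomial solution: f(k) = k*(k + 3)*(k**2 + 11*k + 38)/120.
R(k) = B(k−1)·f(k)/C(k) = k*(k + 3)*(k + 6)*(k**2 + 11*k + 38)/(40*(3*k + 10)); s_k = R·t_k = k*(-k**2 - 11*k - 38)/(8*(k**3 + 11*k**2 + 38*k + 40)).
Verify: 5*(-3*k - 10)/(k**5 + 20*k**4 + 155*k**3 + 580*k**2 + 1044*k + 720) matches t_k.
Evaluate s at k=10 and k=2: -31/252 and -2/21; difference -1/36.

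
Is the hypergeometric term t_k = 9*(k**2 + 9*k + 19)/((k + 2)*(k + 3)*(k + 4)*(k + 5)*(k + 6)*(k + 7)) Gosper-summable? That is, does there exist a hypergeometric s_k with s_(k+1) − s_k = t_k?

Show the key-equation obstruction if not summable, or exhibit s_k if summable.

r(k) = (k + 2)*(9*k + (k + 1)**2 + 28)/((k + 8)*(k**2 + 9*k + 19)) after simplifying.
Factor: A=k + 2; B=k + 8; C=k**2 + 9*k + 19.
Key eq: (k + 2)·f(k+1) = (k + 7)·f(k) + (k**2 + 9*k + 19).
Bound: deg f ≤ 5.
Solve for f: f(k) = k*(k + 3)*(k + 5)*(k**2 + 12*k + 44)/144 (degree 5 ≤ 5).
Get s_k = R·t_k = k*(k**2 + 12*k + 44)/(16*(k**3 + 12*k**2 + 44*k + 48)) with R(k) = B(k−1)f(k)/C(k) = k*(k + 3)*(k + 5)*(k + 7)*(k**2 + 12*k + 44)/(144*(k**2 + 9*k + 19)).
s_(k+1) − s_k = 9*(k**2 + 9*k + 19)/(k**6 + 27*k**5 + 295*k**4 + 1665*k**3 + 5104*k**2 + 8028*k + 5040) = t_k.

Yes. s_k = k*(k**2 + 12*k + 44)/(16*(k**3 + 12*k**2 + 44*k + 48)).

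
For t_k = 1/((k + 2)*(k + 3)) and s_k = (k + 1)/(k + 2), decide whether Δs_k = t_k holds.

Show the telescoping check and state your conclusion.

valid (s_(k+1) − s_k reduces to t_k)

s_(k+1) = (k + 2)/(k + 3)
s_(k+1) − s_k = 1/(k**2 + 5*k + 6)
(s_(k+1) − s_k) − t_k = 0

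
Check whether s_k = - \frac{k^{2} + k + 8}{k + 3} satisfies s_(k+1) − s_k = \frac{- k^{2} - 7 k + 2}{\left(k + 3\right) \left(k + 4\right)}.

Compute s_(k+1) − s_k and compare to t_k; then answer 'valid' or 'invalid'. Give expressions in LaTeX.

valid; difference matches t_k

s_(k+1) = (-k - (k + 1)**2 - 9)/(k + 4)
s_(k+1) − s_k = (-k**2 - 7*k + 2)/(k**2 + 7*k + 12)
(s_(k+1) − s_k) − t_k = 0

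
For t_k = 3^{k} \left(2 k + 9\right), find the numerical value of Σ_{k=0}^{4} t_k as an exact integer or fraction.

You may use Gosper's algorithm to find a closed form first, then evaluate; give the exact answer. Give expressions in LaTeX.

Σ = 1941

t_(k+1)/t_k = 3*(2*k + 11)/(2*k + 9).
Factor: A=3; B=1; C=k + 9/2.
f must satisfy (3)·f(k+1) − (1)·f(k) = k + 9/2.
Degrees (0,0,1) ⇒ d ≤ 1.
Match coefficients ⇒ f(k) = (k + 3)/2.
R(k) = B(k−1)·f(k)/C(k) = (k + 3)/(2*k + 9); s_k = R·t_k = 3**k*(k + 3).
Verify: 3**k*(2*k + 9) matches t_k.
Σ_(k=0)^(4) t_k = s_(5) − s_(0) = 1944 − (3) = 1941.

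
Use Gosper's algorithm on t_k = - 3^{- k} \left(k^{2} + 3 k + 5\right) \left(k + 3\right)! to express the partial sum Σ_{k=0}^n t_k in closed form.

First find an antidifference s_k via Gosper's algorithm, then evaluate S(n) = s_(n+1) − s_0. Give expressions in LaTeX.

S(n) = 18 - 3^{- n} n \left(n + 4\right)! - 2 \cdot 3^{- n} \left(n + 4\right)!

Ratio r(k) = (k + 4)*(3*k + (k + 1)**2 + 8)/(3*(k**2 + 3*k + 5)).
Gosper form: A/B · C(k+1)/C(k) with A=k/3 + 4/3, B=1, C=k**2 + 3*k + 5.
f must satisfy (k/3 + 4/3)·f(k+1) − (1)·f(k) = k**2 + 3*k + 5.
Degrees (1,0,2) ⇒ d ≤ 1.
Match coefficients ⇒ f(k) = 3*(k + 1).
Then R = B(k−1)f/C = 3*(k + 1)/(k**2 + 3*k + 5), so s_k = R(k)·t_k = -3**(1 - k)*(k + 1)*factorial(k + 3).
Check: Δs_k = -(k**2 + 3*k + 5)*factorial(k + 3)/3**k. ✓
Σ_(k=0)^n t_k = s_(n+1) − s_(0) = (-(n + 2)*factorial(n + 4)/3**n) − (-18), i.e. 18 - n*factorial(n + 4)/3**n - 2*factorial(n + 4)/3**n.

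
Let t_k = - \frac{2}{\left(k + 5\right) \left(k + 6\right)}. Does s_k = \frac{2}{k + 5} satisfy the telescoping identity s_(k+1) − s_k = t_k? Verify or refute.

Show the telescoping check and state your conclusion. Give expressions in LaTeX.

s_(k+1) = 2/(k + 6)
s_(k+1) − s_k = -2/((k + 5)*(k + 6))
(s_(k+1) − s_k) − t_k = 0

valid (s_(k+1) − s_k reduces to t_k)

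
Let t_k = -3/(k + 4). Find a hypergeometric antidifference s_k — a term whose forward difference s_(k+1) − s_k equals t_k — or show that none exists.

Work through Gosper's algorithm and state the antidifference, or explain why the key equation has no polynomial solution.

The ratio is (k + 4)/(k + 5).
Gosper form: A/B · C(k+1)/C(k) with A=k + 4, B=k + 5, C=1.
Set up (k + 4)·f(k+1) − (k + 4)·f(k) − (1) = 0.
d = 0 from the (1,1,0) case.
Put f(k) = c0: A·f(k+1) − B(k−1)·f(k) − C = -1; need -1 = 0 — inconsistent ⇒ no f, not summable.

no hypergeometric antidifference exists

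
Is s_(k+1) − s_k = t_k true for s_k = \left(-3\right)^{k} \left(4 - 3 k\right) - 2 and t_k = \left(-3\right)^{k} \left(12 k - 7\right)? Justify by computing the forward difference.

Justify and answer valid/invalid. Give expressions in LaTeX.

valid; difference matches t_k

s_(k+1) = (-3)**(k + 1)*(1 - 3*k) - 2
s_(k+1) − s_k = (-3)**k*(12*k - 7)
(s_(k+1) − s_k) − t_k = 0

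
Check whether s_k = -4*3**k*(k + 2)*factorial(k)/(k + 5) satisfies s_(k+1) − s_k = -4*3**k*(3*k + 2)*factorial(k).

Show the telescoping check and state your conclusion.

Invalid: residual 12*3**k*(3*k**2 + 17*k + 9)*factorial(k)/((k + 5)*(k + 6)) ≠ 0.

s_(k+1) = -12*3**k*(k + 3)*factorial(k + 1)/(k + 6)
s_(k+1) − s_k = -4*3**k*(3*k**3 + 26*k**2 + 61*k + 33)*factorial(k)/((k + 5)*(k + 6))
(s_(k+1) − s_k) − t_k = 12*3**k*(3*k**2 + 17*k + 9)*factorial(k)/((k + 5)*(k + 6))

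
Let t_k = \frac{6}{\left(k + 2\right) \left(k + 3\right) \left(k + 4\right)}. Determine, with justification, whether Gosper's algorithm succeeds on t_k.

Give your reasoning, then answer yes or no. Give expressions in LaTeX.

Ratio r(k) = (k + 2)/(k + 5).
A = k + 2, B = k + 5, C = 1.
Key eq: (k + 2)·f(k+1) = (k + 4)·f(k) + (1).
Degrees (1,1,0) ⇒ d ≤ 2.
Solving with deg f ≤ 2: f(k) = k*(k + 5)/12.
Certificate R = B(k−1)f/C = k*(k + 4)*(k + 5)/12 gives s_k = k*(k + 5)/(2*(k + 2)*(k + 3)).
s_(k+1) − s_k = 6/(k**3 + 9*k**2 + 26*k + 24) = t_k.

Yes. s_k = \frac{k \left(k + 5\right)}{2 \left(k + 2\right) \left(k + 3\right)}.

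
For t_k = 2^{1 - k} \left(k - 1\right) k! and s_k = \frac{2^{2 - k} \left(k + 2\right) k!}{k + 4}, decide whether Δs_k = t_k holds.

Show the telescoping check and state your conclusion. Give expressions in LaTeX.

Invalid: residual - \frac{2^{2 - k} \left(k^{2} + 3 k - 6\right) k!}{\left(k + 4\right) \left(k + 5\right)} ≠ 0.

s_(k+1) = 2**(1 - k)*(k + 3)*factorial(k + 1)/(k + 5)
s_(k+1) − s_k = 2**(1 - k)*(k**3 + 6*k**2 + 5*k - 8)*factorial(k)/((k + 4)*(k + 5))
(s_(k+1) − s_k) − t_k = -2**(2 - k)*(k**2 + 3*k - 6)*factorial(k)/((k + 4)*(k + 5))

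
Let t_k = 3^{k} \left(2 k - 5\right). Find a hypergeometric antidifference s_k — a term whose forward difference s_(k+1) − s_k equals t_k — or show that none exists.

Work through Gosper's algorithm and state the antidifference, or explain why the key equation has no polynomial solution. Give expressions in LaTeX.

s_k = 3^{k} \left(k - 4\right)

The ratio is 3*(2*k - 3)/(2*k - 5).
A = 3, B = 1, C = k - 5/2.
Need (3)·f(k+1) − (1)·f(k) = k - 5/2.
Degrees (0,0,1) ⇒ d ≤ 1.
A polynomial solution: f(k) = (k - 4)/2.
Get s_k = R·t_k = 3**k*(k - 4) with R(k) = B(k−1)f(k)/C(k) = (k - 4)/(2*k - 5).
Check: Δs_k = 3**k*(2*k - 5). ✓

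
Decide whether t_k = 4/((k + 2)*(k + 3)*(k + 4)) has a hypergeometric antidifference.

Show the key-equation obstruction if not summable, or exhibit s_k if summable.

Yes. s_k = k*(k + 5)/(3*(k + 2)*(k + 3)).

The ratio is (k + 2)/(k + 5).
Gosper form: A/B · C(k+1)/C(k) with A=k + 2, B=k + 5, C=1.
Key eq: (k + 2)·f(k+1) = (k + 4)·f(k) + (1).
d = 2 from the (1,1,0) case.
Solving with deg f ≤ 2: f(k) = k*(k + 5)/12.
Certificate R = B(k−1)f/C = k*(k + 4)*(k + 5)/12 gives s_k = k*(k + 5)/(3*(k + 2)*(k + 3)).
Δs = 4/(k**3 + 9*k**2 + 26*k + 24), as required.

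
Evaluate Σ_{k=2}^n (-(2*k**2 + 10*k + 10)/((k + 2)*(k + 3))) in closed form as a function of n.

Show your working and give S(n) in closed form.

S(n) = (-4*n**2 - 7*n + 11)/(2*(n + 3))

r(k) = (k + 2)*(5*k + (k + 1)**2 + 10)/((k + 4)*(k**2 + 5*k + 5)) after simplifying.
Factor: A=k + 2; B=k + 4; C=k**2 + 5*k + 5.
Set up (k + 2)·f(k+1) − (k + 3)·f(k) − (k**2 + 5*k + 5) = 0.
From deg A=1, deg B=1, deg C=2: d=2.
Solve for f: f(k) = k*(2*k + 3)/2 (degree 2 ≤ 2).
Get s_k = R·t_k = -k*(2*k + 3)/(k + 2) with R(k) = B(k−1)f(k)/C(k) = k*(k + 3)*(2*k + 3)/(2*(k**2 + 5*k + 5)).
Verify: 2*(-k**2 - 5*k - 5)/(k**2 + 5*k + 6) matches t_k.
Evaluate: s_(n+1) = (-2*n**2 - 7*n - 5)/(n + 3); subtract s_(2) = -7/2 ⇒ S(n) = (-4*n**2 - 7*n + 11)/(2*(n + 3)).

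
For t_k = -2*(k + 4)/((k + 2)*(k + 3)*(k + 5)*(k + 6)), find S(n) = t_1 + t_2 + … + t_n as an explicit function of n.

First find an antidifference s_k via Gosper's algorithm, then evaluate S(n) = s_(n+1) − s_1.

t_(k+1)/t_k = (k + 2)*(k + 5)**2/((k + 4)**2*(k + 7)).
A = k + 2, B = k + 7, C = k**2 + 8*k + 16.
Key eq: (k + 2)·f(k+1) = (k + 6)·f(k) + (k**2 + 8*k + 16).
Degrees (1,1,2) ⇒ d ≤ 4.
Coefficient equations give f(k) = k*(k + 3)*(k + 4)*(k + 7)/20.
Then R = B(k−1)f/C = k*(k + 3)*(k + 6)*(k + 7)/(20*(k + 4)), so s_k = R(k)·t_k = k*(-k - 7)/(10*(k**2 + 7*k + 10)).
Verify: 2*(-k - 4)/(k**4 + 16*k**3 + 91*k**2 + 216*k + 180) matches t_k.
s_(n+1) = (-n**2 - 9*n - 8)/(10*(n**2 + 9*n + 18)) and s_(1) = -2/45, so S(n) = n*(-n - 9)/(18*(n**2 + 9*n + 18)).

S(n) = n*(-n - 9)/(18*(n**2 + 9*n + 18))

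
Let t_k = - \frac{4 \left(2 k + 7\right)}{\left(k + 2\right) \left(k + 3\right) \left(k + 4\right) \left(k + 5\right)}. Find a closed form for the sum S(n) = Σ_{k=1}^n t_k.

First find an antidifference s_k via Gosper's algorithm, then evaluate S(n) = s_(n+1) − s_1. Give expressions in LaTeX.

The ratio is (k + 2)*(2*k + 9)/((k + 6)*(2*k + 7)).
So A=k + 2 and B=k + 6, with C=k + 7/2.
Set up (k + 2)·f(k+1) − (k + 5)·f(k) − (k + 7/2) = 0.
From deg A=1, deg B=1, deg C=1: d=3.
Match coefficients ⇒ f(k) = k*(k + 3)*(k + 6)/16.
So s_k = (B(k−1)f/C)·t_k = (k*(k + 3)*(k + 5)*(k + 6)/(8*(2*k + 7)))·t_k = k*(-k - 6)/(2*(k**2 + 6*k + 8)).
Check: Δs_k = 4*(-2*k - 7)/(k**4 + 14*k**3 + 71*k**2 + 154*k + 120). ✓
Evaluate: s_(n+1) = (-n**2 - 8*n - 7)/(2*(n**2 + 8*n + 15)); subtract s_(1) = -7/30 ⇒ S(n) = 4*n*(-n - 8)/(15*(n**2 + 8*n + 15)).

S(n) = \frac{4 n \left(- n - 8\right)}{15 \left(n^{2} + 8 n + 15\right)}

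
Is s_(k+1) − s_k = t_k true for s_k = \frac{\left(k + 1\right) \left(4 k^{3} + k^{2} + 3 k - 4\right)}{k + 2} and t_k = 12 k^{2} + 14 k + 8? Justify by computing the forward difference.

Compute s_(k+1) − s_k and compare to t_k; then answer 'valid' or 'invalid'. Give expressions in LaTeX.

s_(k+1) = (k + 2)*(3*k + 4*(k + 1)**3 + (k + 1)**2 - 1)/(k + 3)
s_(k+1) − s_k = (12*k**4 + 66*k**3 + 113*k**2 + 91*k + 28)/(k**2 + 5*k + 6)
(s_(k+1) − s_k) − t_k = (-8*k**3 - 37*k**2 - 33*k - 20)/(k**2 + 5*k + 6)

Invalid: residual \frac{- 8 k^{3} - 37 k^{2} - 33 k - 20}{k^{2} + 5 k + 6} ≠ 0.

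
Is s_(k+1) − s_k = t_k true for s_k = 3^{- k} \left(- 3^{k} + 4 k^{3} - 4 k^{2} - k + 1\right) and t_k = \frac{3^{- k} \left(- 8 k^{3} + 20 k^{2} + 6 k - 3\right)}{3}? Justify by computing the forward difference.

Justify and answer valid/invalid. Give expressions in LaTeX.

s_(k+1) = (-3*3**k + 4*k**3 + 8*k**2 + 3*k)/(3*3**k)
s_(k+1) − s_k = (-8*k**3 + 20*k**2 + 6*k - 3)/(3*3**k)
(s_(k+1) − s_k) − t_k = 0

valid; difference matches t_k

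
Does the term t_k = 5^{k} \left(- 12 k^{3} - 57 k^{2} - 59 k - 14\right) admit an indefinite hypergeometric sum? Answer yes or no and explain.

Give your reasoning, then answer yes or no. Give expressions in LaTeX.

t_(k+1)/t_k = 5*(12*k**3 + 93*k**2 + 209*k + 142)/(12*k**3 + 57*k**2 + 59*k + 14).
Normal form (A,B,C) = (5, 1, k**3 + 19*k**2/4 + 59*k/12 + 7/6).
Key eq: (5)·f(k+1) = (1)·f(k) + (k**3 + 19*k**2/4 + 59*k/12 + 7/6).
Bound: deg f ≤ 3.
Match coefficients ⇒ f(k) = (3*k**3 + 3*k**2 - 4*k + 1)/12.
R(k) = B(k−1)·f(k)/C(k) = (3*k**3 + 3*k**2 - 4*k + 1)/((k + 1)*(12*k**2 + 45*k + 14)); s_k = R·t_k = 5**k*(-3*k**3 - 3*k**2 + 4*k - 1).
Verify: 5**k*(-12*k**3 - 57*k**2 - 59*k - 14) matches t_k.

Yes. s_k = 5^{k} \left(- 3 k^{3} - 3 k^{2} + 4 k - 1\right).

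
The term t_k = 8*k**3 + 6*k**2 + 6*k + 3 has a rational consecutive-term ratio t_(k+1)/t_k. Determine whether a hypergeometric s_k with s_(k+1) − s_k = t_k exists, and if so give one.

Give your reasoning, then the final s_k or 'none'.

t_(k+1)/t_k = (8*k**3 + 30*k**2 + 42*k + 23)/(8*k**3 + 6*k**2 + 6*k + 3).
So A=1 and B=1, with C=k**3 + 3*k**2/4 + 3*k/4 + 3/8.
Solve (1)·f(k+1) − (1)·f(k) = k**3 + 3*k**2/4 + 3*k/4 + 3/8.
Degrees (0,0,3) ⇒ d ≤ 4.
Coefficient equations give f(k) = k*(2*k**3 - 2*k**2 + 2*k + 1)/8.
So s_k = (B(k−1)f/C)·t_k = (k*(2*k**3 - 2*k**2 + 2*k + 1)/(8*k**3 + 6*k**2 + 6*k + 3))·t_k = k*(2*k**3 - 2*k**2 + 2*k + 1).
Check: Δs_k = 8*k**3 + 6*k**2 + 6*k + 3. ✓

s_k = k*(2*k**3 - 2*k**2 + 2*k + 1)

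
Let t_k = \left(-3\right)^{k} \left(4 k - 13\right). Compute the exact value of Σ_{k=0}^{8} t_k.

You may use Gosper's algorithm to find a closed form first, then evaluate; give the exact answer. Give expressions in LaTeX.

t_(k+1)/t_k = 3*(9 - 4*k)/(4*k - 13).
A = -3, B = 1, C = k - 13/4.
Solve (-3)·f(k+1) − (1)·f(k) = k - 13/4.
deg f ≤ 1 (via 0,0,1).
Solve for f: f(k) = -(k - 4)/4 (degree 1 ≤ 1).
So s_k = (B(k−1)f/C)·t_k = (-(k - 4)/(4*k - 13))·t_k = (-3)**k*(4 - k).
s_(k+1) − s_k = (-3)**k*(4*k - 13) = t_k.
Sum = s_(9) − s_(0); s_(9) = 98415, s_(0) = 4 ⇒ 98411.

Σ = 98411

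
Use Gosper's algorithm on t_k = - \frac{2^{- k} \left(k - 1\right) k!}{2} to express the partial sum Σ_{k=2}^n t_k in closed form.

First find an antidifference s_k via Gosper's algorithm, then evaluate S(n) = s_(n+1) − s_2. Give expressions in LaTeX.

S(n) = 2^{- n - 1} \left(2^{n} - n n! - n!\right)

t_(k+1)/t_k = k*(k + 1)/(2*(k - 1)).
A = k/2 + 1/2, B = 1, C = k - 1.
Solve (k/2 + 1/2)·f(k+1) − (1)·f(k) = k - 1.
deg f ≤ 0 (via 1,0,1).
Coefficient equations give f(k) = 2.
R(k) = B(k−1)·f(k)/C(k) = 2/(k - 1); s_k = R·t_k = -factorial(k)/2**k.
s_(k+1) − s_k = -(k - 1)*factorial(k)/(2*2**k) = t_k.
Σ_(k=2)^n t_k = s_(n+1) − s_(2) = (-2**(-n - 1)*factorial(n + 1)) − (-1/2), i.e. 2**(-n - 1)*(2**n - n*factorial(n) - factorial(n)).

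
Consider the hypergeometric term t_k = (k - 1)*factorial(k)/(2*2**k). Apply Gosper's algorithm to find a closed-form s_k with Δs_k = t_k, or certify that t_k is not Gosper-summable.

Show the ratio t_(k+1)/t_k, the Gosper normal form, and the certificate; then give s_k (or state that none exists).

t_(k+1)/t_k = k*(k + 1)/(2*(k - 1)).
Gosper form: A/B · C(k+1)/C(k) with A=k/2 + 1/2, B=1, C=k - 1.
Key eq: (k/2 + 1/2)·f(k+1) = (1)·f(k) + (k - 1).
Bound: deg f ≤ 0.
Solve for f: f(k) = 2 (degree 0 ≤ 0).
Certificate R = B(k−1)f/C = 2/(k - 1) gives s_k = factorial(k)/2**k.
Δs = (k - 1)*factorial(k)/(2*2**k), as required.

s_k = factorial(k)/2**k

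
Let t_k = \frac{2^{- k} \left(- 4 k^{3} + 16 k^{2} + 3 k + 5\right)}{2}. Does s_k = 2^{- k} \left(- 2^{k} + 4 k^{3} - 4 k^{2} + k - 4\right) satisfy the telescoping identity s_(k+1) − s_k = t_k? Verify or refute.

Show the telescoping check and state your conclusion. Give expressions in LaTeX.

valid (s_(k+1) − s_k reduces to t_k)

s_(k+1) = (-2*2**k + 4*k**3 + 8*k**2 + 5*k - 3)/(2*2**k)
s_(k+1) − s_k = (-4*k**3 + 16*k**2 + 3*k + 5)/(2*2**k)
(s_(k+1) − s_k) − t_k = 0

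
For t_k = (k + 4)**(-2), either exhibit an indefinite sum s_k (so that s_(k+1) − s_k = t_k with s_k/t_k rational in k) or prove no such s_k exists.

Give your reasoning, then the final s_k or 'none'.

none — t_k is not Gosper-summable

Step 1: r(k) = (k + 4)**2/(k + 5)**2.
Take A(k)=k**2 + 8*k + 16, B(k)=k**2 + 10*k + 25, C(k)=1.
Solve (k**2 + 8*k + 16)·f(k+1) − (k**2 + 8*k + 16)·f(k) = 1.
d = 0 from the (2,2,0) case.
Put f(k) = c0: A·f(k+1) − B(k−1)·f(k) − C = -1; need -1 = 0 — inconsistent ⇒ no f, not summable.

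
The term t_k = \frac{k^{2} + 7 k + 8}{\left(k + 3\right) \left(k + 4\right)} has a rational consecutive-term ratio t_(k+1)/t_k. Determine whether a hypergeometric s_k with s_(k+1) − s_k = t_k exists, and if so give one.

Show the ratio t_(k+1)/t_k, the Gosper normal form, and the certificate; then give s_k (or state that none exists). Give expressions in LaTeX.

r(k) = (k + 3)*(7*k + (k + 1)**2 + 15)/((k + 5)*(k**2 + 7*k + 8)) after simplifying.
A = k + 3, B = k + 5, C = k**2 + 7*k + 8.
Need (k + 3)·f(k+1) − (k + 4)·f(k) = k**2 + 7*k + 8.
d = 2 from the (1,1,2) case.
Coefficient equations give f(k) = k*(3*k + 5)/3.
So s_k = (B(k−1)f/C)·t_k = (k*(k + 4)*(3*k + 5)/(3*(k**2 + 7*k + 8)))·t_k = k*(3*k + 5)/(3*(k + 3)).
s_(k+1) − s_k = (k**2 + 7*k + 8)/(k**2 + 7*k + 12) = t_k.

s_k = \frac{k \left(3 k + 5\right)}{3 \left(k + 3\right)}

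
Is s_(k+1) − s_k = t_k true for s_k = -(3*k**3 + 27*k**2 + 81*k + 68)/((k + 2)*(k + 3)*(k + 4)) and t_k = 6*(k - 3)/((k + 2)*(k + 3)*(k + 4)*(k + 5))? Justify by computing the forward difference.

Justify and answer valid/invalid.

valid (s_(k+1) − s_k reduces to t_k)

s_(k+1) = (-81*k - 3*(k + 1)**3 - 27*(k + 1)**2 - 149)/((k + 3)*(k + 4)*(k + 5))
s_(k+1) − s_k = 6*(k - 3)/(k**4 + 14*k**3 + 71*k**2 + 154*k + 120)
(s_(k+1) − s_k) − t_k = 0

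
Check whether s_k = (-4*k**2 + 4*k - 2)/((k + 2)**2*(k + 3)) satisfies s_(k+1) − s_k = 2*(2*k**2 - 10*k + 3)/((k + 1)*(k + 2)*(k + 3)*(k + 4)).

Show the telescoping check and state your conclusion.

s_(k+1) = 2*(2*k - 2*(k + 1)**2 + 1)/((k + 3)**2*(k + 4))
s_(k+1) − s_k = 2*(2*k**3 - 6*k**2 - 29*k + 8)/(k**5 + 14*k**4 + 77*k**3 + 208*k**2 + 276*k + 144)
(s_(k+1) − s_k) − t_k = 4*(-2*k**3 + 12*k - 5)/(k**6 + 15*k**5 + 91*k**4 + 285*k**3 + 484*k**2 + 420*k + 144)

Invalid: residual 4*(-2*k**3 + 12*k - 5)/(k**6 + 15*k**5 + 91*k**4 + 285*k**3 + 484*k**2 + 420*k + 144) ≠ 0.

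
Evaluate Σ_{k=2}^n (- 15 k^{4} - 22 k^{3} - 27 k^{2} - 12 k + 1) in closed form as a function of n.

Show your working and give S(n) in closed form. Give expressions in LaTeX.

Compute t_(k+1)/t_k: get (15*k**4 + 82*k**3 + 183*k**2 + 192*k + 75)/(15*k**4 + 22*k**3 + 27*k**2 + 12*k - 1).
Gosper form: A/B · C(k+1)/C(k) with A=1, B=1, C=k**4 + 22*k**3/15 + 9*k**2/5 + 4*k/5 - 1/15.
Set up (1)·f(k+1) − (1)·f(k) − (k**4 + 22*k**3/15 + 9*k**2/5 + 4*k/5 - 1/15) = 0.
Bound: deg f ≤ 5.
Coefficient equations give f(k) = k*(3*k**4 - 2*k**3 + 3*k**2 - 2*k - 3)/15.
R(k) = B(k−1)·f(k)/C(k) = k*(3*k**4 - 2*k**3 + 3*k**2 - 2*k - 3)/(15*k**4 + 22*k**3 + 27*k**2 + 12*k - 1); s_k = R·t_k = k*(-3*k**4 + 2*k**3 - 3*k**2 + 2*k + 3).
Verify: -15*k**4 - 22*k**3 - 27*k**2 - 12*k + 1 matches t_k.
s_(n+1) = -3*n**5 - 13*n**4 - 25*n**3 - 25*n**2 - 9*n + 1 and s_(2) = -74, so S(n) = -3*n**5 - 13*n**4 - 25*n**3 - 25*n**2 - 9*n + 75.

S(n) = - 3 n^{5} - 13 n^{4} - 25 n^{3} - 25 n^{2} - 9 n + 75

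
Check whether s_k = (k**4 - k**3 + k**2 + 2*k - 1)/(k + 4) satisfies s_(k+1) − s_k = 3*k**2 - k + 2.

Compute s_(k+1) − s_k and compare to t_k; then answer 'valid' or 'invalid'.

s_(k+1) = (k**4 + 3*k**3 + 4*k**2 + 5*k + 2)/(k + 5)
s_(k+1) − s_k = (3*k**4 + 20*k**3 + 14*k**2 + 13*k + 13)/(k**2 + 9*k + 20)
(s_(k+1) − s_k) − t_k = 3*(-2*k**3 - 13*k**2 + 5*k - 9)/(k**2 + 9*k + 20)

Invalid: residual 3*(-2*k**3 - 13*k**2 + 5*k - 9)/(k**2 + 9*k + 20) ≠ 0.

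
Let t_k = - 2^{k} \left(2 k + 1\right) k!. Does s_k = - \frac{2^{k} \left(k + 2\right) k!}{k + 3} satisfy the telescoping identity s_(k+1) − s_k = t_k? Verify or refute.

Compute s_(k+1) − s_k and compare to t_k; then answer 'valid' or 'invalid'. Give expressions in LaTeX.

s_(k+1) = -2**(k + 1)*(k + 3)*factorial(k + 1)/(k + 4)
s_(k+1) − s_k = -2**k*(2*k + 5)*(k**2 + 4*k + 2)*factorial(k)/((k + 3)*(k + 4))
(s_(k+1) − s_k) − t_k = 2**k*(2*k**2 + 7*k + 2)*factorial(k)/((k + 3)*(k + 4))

Invalid: residual \frac{2^{k} \left(2 k^{2} + 7 k + 2\right) k!}{\left(k + 3\right) \left(k + 4\right)} ≠ 0.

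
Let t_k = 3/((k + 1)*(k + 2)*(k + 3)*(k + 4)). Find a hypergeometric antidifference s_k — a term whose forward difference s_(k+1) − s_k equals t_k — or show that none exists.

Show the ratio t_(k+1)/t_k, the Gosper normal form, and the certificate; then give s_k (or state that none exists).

The ratio is (k + 1)/(k + 5).
So A=k + 1 and B=k + 5, with C=1.
Solve (k + 1)·f(k+1) − (k + 4)·f(k) = 1.
From deg A=1, deg B=1, deg C=0: d=3.
Solve for f: f(k) = k*(k**2 + 6*k + 11)/18 (degree 3 ≤ 3).
Then R = B(k−1)f/C = k*(k + 4)*(k**2 + 6*k + 11)/18, so s_k = R(k)·t_k = k*(k**2 + 6*k + 11)/(6*(k + 1)*(k + 2)*(k + 3)).
Δs = 3/(k**4 + 10*k**3 + 35*k**2 + 50*k + 24), as required.

s_k = k*(k**2 + 6*k + 11)/(6*(k + 1)*(k + 2)*(k + 3))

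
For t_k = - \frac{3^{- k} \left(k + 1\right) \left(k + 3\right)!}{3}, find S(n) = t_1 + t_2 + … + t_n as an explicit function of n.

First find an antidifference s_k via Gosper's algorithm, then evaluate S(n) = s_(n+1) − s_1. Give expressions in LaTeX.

Ratio r(k) = (k + 2)*(k + 4)/(3*(k + 1)).
A = k/3 + 4/3, B = 1, C = k + 1.
Need (k/3 + 4/3)·f(k+1) − (1)·f(k) = k + 1.
d = 0 from the (1,0,1) case.
Solve for f: f(k) = 3 (degree 0 ≤ 0).
Certificate R = B(k−1)f/C = 3/(k + 1) gives s_k = -factorial(k + 3)/3**k.
Verify: -(k + 1)*factorial(k + 3)/(3*3**k) matches t_k.
Evaluate: s_(n+1) = -3**(-n - 1)*factorial(n + 4); subtract s_(1) = -8 ⇒ S(n) = 8 - factorial(n + 4)/(3*3**n).

S(n) = 8 - \frac{3^{- n} \left(n + 4\right)!}{3}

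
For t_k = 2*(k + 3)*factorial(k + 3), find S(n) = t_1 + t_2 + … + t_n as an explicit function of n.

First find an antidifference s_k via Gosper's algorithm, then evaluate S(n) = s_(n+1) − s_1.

r(k) = (k + 4)**2/(k + 3) after simplifying.
Normal form (A,B,C) = (k + 4, 1, k + 3).
Need (k + 4)·f(k+1) − (1)·f(k) = k + 3.
From deg A=1, deg B=0, deg C=1: d=0.
Solving with deg f ≤ 0: f(k) = 1.
Certificate R = B(k−1)f/C = 1/(k + 3) gives s_k = 2*factorial(k + 3).
Δs = 2*(k + 3)*factorial(k + 3), as required.
Evaluate: s_(n+1) = 2*factorial(n + 4); subtract s_(1) = 48 ⇒ S(n) = 2*factorial(n + 4) - 48.

S(n) = 2*factorial(n + 4) - 48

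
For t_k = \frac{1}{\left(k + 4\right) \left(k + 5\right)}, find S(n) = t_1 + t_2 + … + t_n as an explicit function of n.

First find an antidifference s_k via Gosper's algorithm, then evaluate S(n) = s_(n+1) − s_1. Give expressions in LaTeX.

The ratio is (k + 4)/(k + 6).
So A=k + 4 and B=k + 6, with C=1.
Set up (k + 4)·f(k+1) − (k + 5)·f(k) − (1) = 0.
From deg A=1, deg B=1, deg C=0: d=1.
Match coefficients ⇒ f(k) = k/4.
Get s_k = R·t_k = k/(4*(k + 4)) with R(k) = B(k−1)f(k)/C(k) = k*(k + 5)/4.
Verify: 1/(k**2 + 9*k + 20) matches t_k.
Σ_(k=1)^n t_k = s_(n+1) − s_(1) = ((n + 1)/(4*(n + 5))) − (1/20), i.e. n/(5*(n + 5)).

S(n) = \frac{n}{5 \left(n + 5\right)}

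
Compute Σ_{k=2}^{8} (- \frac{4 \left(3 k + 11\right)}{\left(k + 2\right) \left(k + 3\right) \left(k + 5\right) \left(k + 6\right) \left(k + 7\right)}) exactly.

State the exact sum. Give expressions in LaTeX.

Σ = -149/9240

Step 1: r(k) = (k + 2)*(k + 5)*(3*k + 14)/((k + 4)*(k + 8)*(3*k + 11)).
A = k + 2, B = k + 8, C = k**2 + 23*k/3 + 44/3.
f must satisfy (k + 2)·f(k+1) − (k + 7)·f(k) = k**2 + 23*k/3 + 44/3.
Degrees (1,1,2) ⇒ d ≤ 5.
Solving with deg f ≤ 5: f(k) = k*(k + 3)*(k + 4)*(k**2 + 13*k + 52)/180.
Certificate R = B(k−1)f/C = k*(k + 3)*(k + 7)*(k**2 + 13*k + 52)/(60*(3*k + 11)) gives s_k = k*(-k**2 - 13*k - 52)/(15*(k**3 + 13*k**2 + 52*k + 60)).
Check: Δs_k = 4*(-3*k - 11)/(k**5 + 23*k**4 + 203*k**3 + 853*k**2 + 1692*k + 1260). ✓
Sum = s_(9) − s_(2); s_(9) = -5/77, s_(2) = -41/840 ⇒ -149/9240.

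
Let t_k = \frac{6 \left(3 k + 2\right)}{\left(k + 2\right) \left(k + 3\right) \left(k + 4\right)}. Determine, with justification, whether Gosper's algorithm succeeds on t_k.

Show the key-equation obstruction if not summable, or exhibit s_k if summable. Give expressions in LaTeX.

Yes. s_k = \frac{2 k \left(2 k + 1\right)}{\left(k + 2\right) \left(k + 3\right)}.

t_(k+1)/t_k = (k + 2)*(3*k + 5)/((k + 5)*(3*k + 2)).
So A=k + 2 and B=k + 5, with C=k + 2/3.
Set up (k + 2)·f(k+1) − (k + 4)·f(k) − (k + 2/3) = 0.
From deg A=1, deg B=1, deg C=1: d=2.
Solve for f: f(k) = k*(2*k + 1)/9 (degree 2 ≤ 2).
Certificate R = B(k−1)f/C = k*(k + 4)*(2*k + 1)/(3*(3*k + 2)) gives s_k = 2*k*(2*k + 1)/((k + 2)*(k + 3)).
Check: Δs_k = 6*(3*k + 2)/(k**3 + 9*k**2 + 26*k + 24). ✓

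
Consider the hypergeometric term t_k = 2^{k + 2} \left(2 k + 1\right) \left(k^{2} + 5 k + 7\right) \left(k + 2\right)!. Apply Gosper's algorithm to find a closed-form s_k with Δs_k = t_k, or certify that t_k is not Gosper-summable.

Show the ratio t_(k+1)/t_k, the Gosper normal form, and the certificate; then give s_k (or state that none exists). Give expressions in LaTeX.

Ratio r(k) = 2*(k + 3)*(2*k + 3)*(5*k + (k + 1)**2 + 12)/((2*k + 1)*(k**2 + 5*k + 7)).
Factor: A=2*k + 6; B=1; C=k**3 + 11*k**2/2 + 19*k/2 + 7/2.
Set up (2*k + 6)·f(k+1) − (1)·f(k) − (k**3 + 11*k**2/2 + 19*k/2 + 7/2) = 0.
d = 2 from the (1,0,3) case.
Solve for f: f(k) = (k**2 + k - 1)/2 (degree 2 ≤ 2).
R(k) = B(k−1)·f(k)/C(k) = (k**2 + k - 1)/((2*k + 1)*(k**2 + 5*k + 7)); s_k = R·t_k = 2**(k + 2)*(k**2 + k - 1)*factorial(k + 2).
s_(k+1) − s_k = 2**(k + 2)*(2*k + 1)*(k**2 + 5*k + 7)*factorial(k + 2) = t_k.

s_k = 2^{k + 2} \left(k^{2} + k - 1\right) \left(k + 2\right)!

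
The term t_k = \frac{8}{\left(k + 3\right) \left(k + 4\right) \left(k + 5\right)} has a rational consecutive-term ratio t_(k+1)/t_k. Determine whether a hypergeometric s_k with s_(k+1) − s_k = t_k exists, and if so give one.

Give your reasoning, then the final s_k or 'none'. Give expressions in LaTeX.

s_k = \frac{k \left(k + 7\right)}{3 \left(k + 3\right) \left(k + 4\right)}

Step 1: r(k) = (k + 3)/(k + 6).
So A=k + 3 and B=k + 6, with C=1.
Solve (k + 3)·f(k+1) − (k + 5)·f(k) = 1.
Degrees (1,1,0) ⇒ d ≤ 2.
Solve for f: f(k) = k*(k + 7)/24 (degree 2 ≤ 2).
So s_k = (B(k−1)f/C)·t_k = (k*(k + 5)*(k + 7)/24)·t_k = k*(k + 7)/(3*(k + 3)*(k + 4)).
Verify: 8/(k**3 + 12*k**2 + 47*k + 60) matches t_k.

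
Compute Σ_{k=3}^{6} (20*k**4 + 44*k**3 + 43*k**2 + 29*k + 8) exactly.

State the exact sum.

Σ = 68420

r(k) = (20*k**4 + 124*k**3 + 295*k**2 + 327*k + 144)/(20*k**4 + 44*k**3 + 43*k**2 + 29*k + 8) after simplifying.
Factor: A=1; B=1; C=k**4 + 11*k**3/5 + 43*k**2/20 + 29*k/20 + 2/5.
Need (1)·f(k+1) − (1)·f(k) = k**4 + 11*k**3/5 + 43*k**2/20 + 29*k/20 + 2/5.
d = 5 from the (0,0,4) case.
Solving with deg f ≤ 5: f(k) = k**2*(4*k**3 + k**2 - k + 4)/20.
Then R = B(k−1)f/C = k**2*(4*k**3 + k**2 - k + 4)/((2*k + 1)*(10*k**3 + 17*k**2 + 13*k + 8)), so s_k = R(k)·t_k = k**2*(4*k**3 + k**2 - k + 4).
s_(k+1) − s_k = 20*k**4 + 44*k**3 + 43*k**2 + 29*k + 8 = t_k.
Telescoping: Σ = s_(7) − s_(3) = 69482 − (1062) = 68420.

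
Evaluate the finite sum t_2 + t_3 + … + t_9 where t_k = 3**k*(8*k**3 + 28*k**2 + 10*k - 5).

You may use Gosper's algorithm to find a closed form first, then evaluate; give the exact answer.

Σ = 211926744

Compute t_(k+1)/t_k: get 3*(8*k**3 + 52*k**2 + 90*k + 41)/(8*k**3 + 28*k**2 + 10*k - 5).
Factor: A=3; B=1; C=k**3 + 7*k**2/2 + 5*k/4 - 5/8.
Solve (3)·f(k+1) − (1)·f(k) = k**3 + 7*k**2/2 + 5*k/4 - 5/8.
d = 3 from the (0,0,3) case.
Match coefficients ⇒ f(k) = (4*k**3 - 4*k**2 - k - 1)/8.
So s_k = (B(k−1)f/C)·t_k = ((4*k**3 - 4*k**2 - k - 1)/(8*k**3 + 28*k**2 + 10*k - 5))·t_k = 3**k*(4*k**3 - 4*k**2 - k - 1).
Check: Δs_k = 3**k*(8*k**3 + 28*k**2 + 10*k - 5). ✓
Σ_(k=2)^(9) t_k = s_(10) − s_(2) = 211926861 − (117) = 211926744.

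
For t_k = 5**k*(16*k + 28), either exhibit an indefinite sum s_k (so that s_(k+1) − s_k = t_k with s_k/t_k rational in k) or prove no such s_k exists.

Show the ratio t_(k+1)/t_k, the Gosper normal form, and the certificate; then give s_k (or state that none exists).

The ratio is 5*(4*k + 11)/(4*k + 7).
Normal form (A,B,C) = (5, 1, k + 7/4).
f must satisfy (5)·f(k+1) − (1)·f(k) = k + 7/4.
d = 1 from the (0,0,1) case.
Solving with deg f ≤ 1: f(k) = (2*k + 1)/8.
R(k) = B(k−1)·f(k)/C(k) = (2*k + 1)/(2*(4*k + 7)); s_k = R·t_k = 5**k*(4*k + 2).
Δs = 5**k*(16*k + 28), as required.

s_k = 5**k*(4*k + 2)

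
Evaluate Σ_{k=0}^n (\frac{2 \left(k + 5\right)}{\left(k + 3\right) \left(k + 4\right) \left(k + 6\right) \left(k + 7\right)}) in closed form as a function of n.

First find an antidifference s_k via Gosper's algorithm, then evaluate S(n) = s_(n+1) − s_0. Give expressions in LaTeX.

Compute t_(k+1)/t_k: get (k + 3)*(k + 6)**2/((k + 5)**2*(k + 8)).
So A=k + 3 and B=k + 8, with C=k**2 + 10*k + 25.
Solve (k + 3)·f(k+1) − (k + 7)·f(k) = k**2 + 10*k + 25.
d = 4 from the (1,1,2) case.
Solve for f: f(k) = k*(k + 4)*(k + 5)*(k + 9)/36 (degree 4 ≤ 4).
So s_k = (B(k−1)f/C)·t_k = (k*(k + 4)*(k + 7)*(k + 9)/(36*(k + 5)))·t_k = k*(k + 9)/(18*(k**2 + 9*k + 18)).
s_(k+1) − s_k = 2*(k + 5)/(k**4 + 20*k**3 + 145*k**2 + 450*k + 504) = t_k.
Σ_(k=0)^n t_k = s_(n+1) − s_(0) = ((n**2 + 11*n + 10)/(18*(n**2 + 11*n + 28))) − (0), i.e. (n**2 + 11*n + 10)/(18*(n**2 + 11*n + 28)).

S(n) = \frac{n^{2} + 11 n + 10}{18 \left(n^{2} + 11 n + 28\right)}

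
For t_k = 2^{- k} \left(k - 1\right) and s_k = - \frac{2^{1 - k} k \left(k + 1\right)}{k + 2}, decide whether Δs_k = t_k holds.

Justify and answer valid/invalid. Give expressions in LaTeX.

s_(k+1) = -(k + 1)*(k + 2)/(2**k*(k + 3))
s_(k+1) − s_k = (k**3 + 3*k**2 - 2*k - 4)/(2**k*(k**2 + 5*k + 6))
(s_(k+1) − s_k) − t_k = (-k**2 - 3*k + 2)/(2**k*(k**2 + 5*k + 6))

Invalid: residual \frac{2^{- k} \left(- k^{2} - 3 k + 2\right)}{k^{2} + 5 k + 6} ≠ 0.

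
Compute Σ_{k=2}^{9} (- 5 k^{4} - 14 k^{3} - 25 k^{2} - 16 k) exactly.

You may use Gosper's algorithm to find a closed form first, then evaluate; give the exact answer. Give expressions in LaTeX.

Σ = -112800

The ratio is (5*k**3 + 29*k**2 + 68*k + 60)/(k*(5*k**2 + 9*k + 16)).
Take A(k)=1, B(k)=1, C(k)=k**4 + 14*k**3/5 + 5*k**2 + 16*k/5.
Need (1)·f(k+1) − (1)·f(k) = k**4 + 14*k**3/5 + 5*k**2 + 16*k/5.
From deg A=0, deg B=0, deg C=4: d=5.
Coefficient equations give f(k) = k*(k - 1)*(k + 1)*(k**2 + k + 4)/5.
So s_k = (B(k−1)f/C)·t_k = ((k - 1)*(k**2 + k + 4)/(5*k**2 + 9*k + 16))·t_k = k*(-k**4 - k**3 - 3*k**2 + k + 4).
s_(k+1) − s_k = k*(-5*k**3 - 14*k**2 - 25*k - 16) = t_k.
Σ_(k=2)^(9) t_k = s_(10) − s_(2) = -112860 − (-60) = -112800.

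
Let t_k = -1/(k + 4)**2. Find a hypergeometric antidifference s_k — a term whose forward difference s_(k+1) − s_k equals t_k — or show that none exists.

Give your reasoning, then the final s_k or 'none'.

none (Gosper's algorithm certifies no s_k)

Ratio r(k) = (k + 4)**2/(k + 5)**2.
Normal form (A,B,C) = (k**2 + 8*k + 16, k**2 + 10*k + 25, 1).
Solve (k**2 + 8*k + 16)·f(k+1) − (k**2 + 8*k + 16)·f(k) = 1.
Degrees (2,2,0) ⇒ d ≤ 0.
Write f(k) = c0. Then LHS − RHS = -1, requiring -1 = 0: contradictory. No certificate.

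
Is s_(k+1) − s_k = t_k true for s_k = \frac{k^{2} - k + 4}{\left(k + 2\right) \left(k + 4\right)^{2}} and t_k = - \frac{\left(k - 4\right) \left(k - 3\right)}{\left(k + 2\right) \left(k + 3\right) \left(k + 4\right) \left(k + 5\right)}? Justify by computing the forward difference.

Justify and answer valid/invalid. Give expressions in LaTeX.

Invalid: residual \frac{2 k^{3} + k^{2} - 17 k + 68}{k^{6} + 23 k^{5} + 217 k^{4} + 1073 k^{3} + 2926 k^{2} + 4160 k + 2400} ≠ 0.

s_(k+1) = (-k + (k + 1)**2 + 3)/((k + 3)*(k + 5)**2)
s_(k+1) − s_k = (-k**4 + 32*k**2 + 15*k - 172)/(k**6 + 23*k**5 + 217*k**4 + 1073*k**3 + 2926*k**2 + 4160*k + 2400)
(s_(k+1) − s_k) − t_k = (2*k**3 + k**2 - 17*k + 68)/(k**6 + 23*k**5 + 217*k**4 + 1073*k**3 + 2926*k**2 + 4160*k + 2400)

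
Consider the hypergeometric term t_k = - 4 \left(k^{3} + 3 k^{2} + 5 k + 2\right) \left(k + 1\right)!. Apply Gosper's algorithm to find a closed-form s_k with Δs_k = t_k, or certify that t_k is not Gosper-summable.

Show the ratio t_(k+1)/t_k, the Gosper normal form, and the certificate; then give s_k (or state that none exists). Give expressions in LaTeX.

r(k) = (k**4 + 8*k**3 + 26*k**2 + 39*k + 22)/(k**3 + 3*k**2 + 5*k + 2) after simplifying.
Factor: A=k + 2; B=1; C=k**3 + 3*k**2 + 5*k + 2.
Need (k + 2)·f(k+1) − (1)·f(k) = k**3 + 3*k**2 + 5*k + 2.
From deg A=1, deg B=0, deg C=3: d=2.
Coefficient equations give f(k) = k**2.
Get s_k = R·t_k = -4*k**2*factorial(k + 1) with R(k) = B(k−1)f(k)/C(k) = k**2/(k**3 + 3*k**2 + 5*k + 2).
Check: Δs_k = -4*(k**3 + 3*k**2 + 5*k + 2)*factorial(k + 1). ✓

s_k = - 4 k^{2} \left(k + 1\right)!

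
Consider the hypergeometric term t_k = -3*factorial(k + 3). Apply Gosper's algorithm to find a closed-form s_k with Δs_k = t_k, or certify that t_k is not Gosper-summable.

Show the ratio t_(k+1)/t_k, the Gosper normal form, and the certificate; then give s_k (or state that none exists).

The ratio is k + 4.
Factor: A=k + 4; B=1; C=1.
f must satisfy (k + 4)·f(k+1) − (1)·f(k) = 1.
deg f ≤ -1 (via 1,0,0).
Bound -1 < 0, so the key equation has no polynomial solution.

none — t_k is not Gosper-summable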